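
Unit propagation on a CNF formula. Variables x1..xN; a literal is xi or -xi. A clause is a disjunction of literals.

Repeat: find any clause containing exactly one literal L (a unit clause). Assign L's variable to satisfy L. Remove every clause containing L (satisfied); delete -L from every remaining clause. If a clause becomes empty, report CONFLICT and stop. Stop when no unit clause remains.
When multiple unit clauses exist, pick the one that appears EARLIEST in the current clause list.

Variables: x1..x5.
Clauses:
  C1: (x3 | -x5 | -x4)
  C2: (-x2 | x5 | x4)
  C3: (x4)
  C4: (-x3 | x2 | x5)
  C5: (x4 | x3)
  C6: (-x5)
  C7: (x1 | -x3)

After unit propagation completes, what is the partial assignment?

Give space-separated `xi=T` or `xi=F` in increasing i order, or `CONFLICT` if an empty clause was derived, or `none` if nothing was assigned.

unit clause [4] forces x4=T; simplify:
  drop -4 from [3, -5, -4] -> [3, -5]
  satisfied 3 clause(s); 4 remain; assigned so far: [4]
unit clause [-5] forces x5=F; simplify:
  drop 5 from [-3, 2, 5] -> [-3, 2]
  satisfied 2 clause(s); 2 remain; assigned so far: [4, 5]

Answer: x4=T x5=F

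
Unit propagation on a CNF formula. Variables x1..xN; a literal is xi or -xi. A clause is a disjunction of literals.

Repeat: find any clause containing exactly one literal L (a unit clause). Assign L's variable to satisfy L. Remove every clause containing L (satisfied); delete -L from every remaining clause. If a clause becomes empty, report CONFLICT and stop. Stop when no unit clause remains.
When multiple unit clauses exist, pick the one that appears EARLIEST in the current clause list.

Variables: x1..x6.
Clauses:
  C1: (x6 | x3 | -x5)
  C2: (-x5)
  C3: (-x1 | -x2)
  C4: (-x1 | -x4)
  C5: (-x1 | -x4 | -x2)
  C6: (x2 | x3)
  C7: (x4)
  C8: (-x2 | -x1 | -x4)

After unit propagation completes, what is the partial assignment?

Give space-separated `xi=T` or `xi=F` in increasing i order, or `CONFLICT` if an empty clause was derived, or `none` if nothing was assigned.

Answer: x1=F x4=T x5=F

Derivation:
unit clause [-5] forces x5=F; simplify:
  satisfied 2 clause(s); 6 remain; assigned so far: [5]
unit clause [4] forces x4=T; simplify:
  drop -4 from [-1, -4] -> [-1]
  drop -4 from [-1, -4, -2] -> [-1, -2]
  drop -4 from [-2, -1, -4] -> [-2, -1]
  satisfied 1 clause(s); 5 remain; assigned so far: [4, 5]
unit clause [-1] forces x1=F; simplify:
  satisfied 4 clause(s); 1 remain; assigned so far: [1, 4, 5]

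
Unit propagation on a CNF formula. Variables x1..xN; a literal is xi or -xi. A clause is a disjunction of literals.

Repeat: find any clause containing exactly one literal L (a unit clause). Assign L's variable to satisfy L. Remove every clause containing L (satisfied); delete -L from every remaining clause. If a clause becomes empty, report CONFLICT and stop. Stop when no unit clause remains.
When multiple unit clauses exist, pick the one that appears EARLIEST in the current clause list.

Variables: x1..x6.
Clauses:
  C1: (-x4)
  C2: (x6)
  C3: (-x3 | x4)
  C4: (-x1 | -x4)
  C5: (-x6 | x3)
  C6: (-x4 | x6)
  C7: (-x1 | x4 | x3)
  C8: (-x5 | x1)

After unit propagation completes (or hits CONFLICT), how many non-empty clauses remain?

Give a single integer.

unit clause [-4] forces x4=F; simplify:
  drop 4 from [-3, 4] -> [-3]
  drop 4 from [-1, 4, 3] -> [-1, 3]
  satisfied 3 clause(s); 5 remain; assigned so far: [4]
unit clause [6] forces x6=T; simplify:
  drop -6 from [-6, 3] -> [3]
  satisfied 1 clause(s); 4 remain; assigned so far: [4, 6]
unit clause [-3] forces x3=F; simplify:
  drop 3 from [3] -> [] (empty!)
  drop 3 from [-1, 3] -> [-1]
  satisfied 1 clause(s); 3 remain; assigned so far: [3, 4, 6]
CONFLICT (empty clause)

Answer: 2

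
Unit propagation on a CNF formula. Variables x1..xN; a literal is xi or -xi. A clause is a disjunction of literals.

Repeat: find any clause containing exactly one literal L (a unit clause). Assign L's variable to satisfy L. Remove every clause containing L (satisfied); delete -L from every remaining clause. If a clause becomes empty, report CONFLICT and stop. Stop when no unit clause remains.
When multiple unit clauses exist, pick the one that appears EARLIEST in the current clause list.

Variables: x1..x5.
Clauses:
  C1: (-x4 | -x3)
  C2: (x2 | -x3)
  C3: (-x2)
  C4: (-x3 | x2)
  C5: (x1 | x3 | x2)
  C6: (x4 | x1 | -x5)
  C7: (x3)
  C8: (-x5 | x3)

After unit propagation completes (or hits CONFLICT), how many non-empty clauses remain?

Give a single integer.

unit clause [-2] forces x2=F; simplify:
  drop 2 from [2, -3] -> [-3]
  drop 2 from [-3, 2] -> [-3]
  drop 2 from [1, 3, 2] -> [1, 3]
  satisfied 1 clause(s); 7 remain; assigned so far: [2]
unit clause [-3] forces x3=F; simplify:
  drop 3 from [1, 3] -> [1]
  drop 3 from [3] -> [] (empty!)
  drop 3 from [-5, 3] -> [-5]
  satisfied 3 clause(s); 4 remain; assigned so far: [2, 3]
CONFLICT (empty clause)

Answer: 3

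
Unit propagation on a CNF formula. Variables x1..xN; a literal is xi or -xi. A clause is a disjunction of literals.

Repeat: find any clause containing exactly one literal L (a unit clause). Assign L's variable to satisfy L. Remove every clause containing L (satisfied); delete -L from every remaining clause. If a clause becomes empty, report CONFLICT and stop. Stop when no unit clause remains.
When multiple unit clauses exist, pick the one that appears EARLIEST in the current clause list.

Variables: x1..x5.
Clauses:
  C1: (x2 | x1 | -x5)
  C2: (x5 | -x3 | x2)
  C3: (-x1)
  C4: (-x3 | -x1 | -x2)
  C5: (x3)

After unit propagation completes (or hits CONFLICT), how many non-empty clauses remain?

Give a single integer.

Answer: 2

Derivation:
unit clause [-1] forces x1=F; simplify:
  drop 1 from [2, 1, -5] -> [2, -5]
  satisfied 2 clause(s); 3 remain; assigned so far: [1]
unit clause [3] forces x3=T; simplify:
  drop -3 from [5, -3, 2] -> [5, 2]
  satisfied 1 clause(s); 2 remain; assigned so far: [1, 3]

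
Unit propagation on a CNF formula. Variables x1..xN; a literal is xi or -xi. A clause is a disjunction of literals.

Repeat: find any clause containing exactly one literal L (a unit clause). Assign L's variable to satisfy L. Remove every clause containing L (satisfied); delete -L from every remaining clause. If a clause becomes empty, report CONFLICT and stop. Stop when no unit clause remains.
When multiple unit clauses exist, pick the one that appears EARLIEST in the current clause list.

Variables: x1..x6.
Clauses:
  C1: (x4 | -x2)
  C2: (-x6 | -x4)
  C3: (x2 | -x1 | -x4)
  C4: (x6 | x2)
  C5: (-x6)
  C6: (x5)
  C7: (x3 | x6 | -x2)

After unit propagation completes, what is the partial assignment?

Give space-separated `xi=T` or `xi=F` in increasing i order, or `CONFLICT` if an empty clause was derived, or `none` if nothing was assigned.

Answer: x2=T x3=T x4=T x5=T x6=F

Derivation:
unit clause [-6] forces x6=F; simplify:
  drop 6 from [6, 2] -> [2]
  drop 6 from [3, 6, -2] -> [3, -2]
  satisfied 2 clause(s); 5 remain; assigned so far: [6]
unit clause [2] forces x2=T; simplify:
  drop -2 from [4, -2] -> [4]
  drop -2 from [3, -2] -> [3]
  satisfied 2 clause(s); 3 remain; assigned so far: [2, 6]
unit clause [4] forces x4=T; simplify:
  satisfied 1 clause(s); 2 remain; assigned so far: [2, 4, 6]
unit clause [5] forces x5=T; simplify:
  satisfied 1 clause(s); 1 remain; assigned so far: [2, 4, 5, 6]
unit clause [3] forces x3=T; simplify:
  satisfied 1 clause(s); 0 remain; assigned so far: [2, 3, 4, 5, 6]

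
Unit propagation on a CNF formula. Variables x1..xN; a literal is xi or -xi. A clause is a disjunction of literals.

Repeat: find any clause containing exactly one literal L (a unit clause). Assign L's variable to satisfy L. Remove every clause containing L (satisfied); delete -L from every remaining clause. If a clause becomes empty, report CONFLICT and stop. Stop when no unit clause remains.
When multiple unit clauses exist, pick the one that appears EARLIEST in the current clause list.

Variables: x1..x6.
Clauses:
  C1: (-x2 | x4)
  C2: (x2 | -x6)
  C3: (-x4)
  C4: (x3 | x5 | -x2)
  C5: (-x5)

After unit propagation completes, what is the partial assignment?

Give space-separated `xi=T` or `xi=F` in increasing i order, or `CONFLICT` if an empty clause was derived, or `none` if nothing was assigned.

Answer: x2=F x4=F x5=F x6=F

Derivation:
unit clause [-4] forces x4=F; simplify:
  drop 4 from [-2, 4] -> [-2]
  satisfied 1 clause(s); 4 remain; assigned so far: [4]
unit clause [-2] forces x2=F; simplify:
  drop 2 from [2, -6] -> [-6]
  satisfied 2 clause(s); 2 remain; assigned so far: [2, 4]
unit clause [-6] forces x6=F; simplify:
  satisfied 1 clause(s); 1 remain; assigned so far: [2, 4, 6]
unit clause [-5] forces x5=F; simplify:
  satisfied 1 clause(s); 0 remain; assigned so far: [2, 4, 5, 6]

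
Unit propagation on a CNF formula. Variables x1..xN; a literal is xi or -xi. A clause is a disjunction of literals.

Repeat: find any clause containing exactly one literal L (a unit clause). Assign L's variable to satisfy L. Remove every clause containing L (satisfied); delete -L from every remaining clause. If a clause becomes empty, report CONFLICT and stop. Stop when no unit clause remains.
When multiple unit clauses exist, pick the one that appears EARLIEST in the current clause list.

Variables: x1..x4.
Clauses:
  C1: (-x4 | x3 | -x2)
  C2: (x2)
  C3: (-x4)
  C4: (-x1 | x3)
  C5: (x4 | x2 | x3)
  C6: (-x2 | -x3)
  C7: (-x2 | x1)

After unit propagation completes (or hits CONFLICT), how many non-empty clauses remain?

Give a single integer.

Answer: 0

Derivation:
unit clause [2] forces x2=T; simplify:
  drop -2 from [-4, 3, -2] -> [-4, 3]
  drop -2 from [-2, -3] -> [-3]
  drop -2 from [-2, 1] -> [1]
  satisfied 2 clause(s); 5 remain; assigned so far: [2]
unit clause [-4] forces x4=F; simplify:
  satisfied 2 clause(s); 3 remain; assigned so far: [2, 4]
unit clause [-3] forces x3=F; simplify:
  drop 3 from [-1, 3] -> [-1]
  satisfied 1 clause(s); 2 remain; assigned so far: [2, 3, 4]
unit clause [-1] forces x1=F; simplify:
  drop 1 from [1] -> [] (empty!)
  satisfied 1 clause(s); 1 remain; assigned so far: [1, 2, 3, 4]
CONFLICT (empty clause)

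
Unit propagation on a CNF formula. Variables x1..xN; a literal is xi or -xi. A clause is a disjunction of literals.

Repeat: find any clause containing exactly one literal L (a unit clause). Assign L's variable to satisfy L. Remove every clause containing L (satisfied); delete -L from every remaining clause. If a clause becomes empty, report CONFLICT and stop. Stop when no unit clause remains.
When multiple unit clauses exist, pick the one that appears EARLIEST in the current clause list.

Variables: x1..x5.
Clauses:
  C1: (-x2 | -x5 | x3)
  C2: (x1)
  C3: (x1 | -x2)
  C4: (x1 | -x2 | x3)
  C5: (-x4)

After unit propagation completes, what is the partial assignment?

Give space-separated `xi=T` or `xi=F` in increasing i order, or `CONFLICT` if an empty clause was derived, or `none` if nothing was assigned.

unit clause [1] forces x1=T; simplify:
  satisfied 3 clause(s); 2 remain; assigned so far: [1]
unit clause [-4] forces x4=F; simplify:
  satisfied 1 clause(s); 1 remain; assigned so far: [1, 4]

Answer: x1=T x4=F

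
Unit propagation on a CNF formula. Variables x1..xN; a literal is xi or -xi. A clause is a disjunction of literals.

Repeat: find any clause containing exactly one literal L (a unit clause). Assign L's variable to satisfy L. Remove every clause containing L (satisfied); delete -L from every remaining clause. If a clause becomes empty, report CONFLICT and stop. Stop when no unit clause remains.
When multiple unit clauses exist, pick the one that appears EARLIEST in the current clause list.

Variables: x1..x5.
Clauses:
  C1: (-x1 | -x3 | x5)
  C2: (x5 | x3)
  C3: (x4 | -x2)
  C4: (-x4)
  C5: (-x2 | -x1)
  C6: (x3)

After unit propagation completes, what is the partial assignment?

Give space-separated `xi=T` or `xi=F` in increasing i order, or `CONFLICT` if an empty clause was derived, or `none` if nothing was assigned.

unit clause [-4] forces x4=F; simplify:
  drop 4 from [4, -2] -> [-2]
  satisfied 1 clause(s); 5 remain; assigned so far: [4]
unit clause [-2] forces x2=F; simplify:
  satisfied 2 clause(s); 3 remain; assigned so far: [2, 4]
unit clause [3] forces x3=T; simplify:
  drop -3 from [-1, -3, 5] -> [-1, 5]
  satisfied 2 clause(s); 1 remain; assigned so far: [2, 3, 4]

Answer: x2=F x3=T x4=F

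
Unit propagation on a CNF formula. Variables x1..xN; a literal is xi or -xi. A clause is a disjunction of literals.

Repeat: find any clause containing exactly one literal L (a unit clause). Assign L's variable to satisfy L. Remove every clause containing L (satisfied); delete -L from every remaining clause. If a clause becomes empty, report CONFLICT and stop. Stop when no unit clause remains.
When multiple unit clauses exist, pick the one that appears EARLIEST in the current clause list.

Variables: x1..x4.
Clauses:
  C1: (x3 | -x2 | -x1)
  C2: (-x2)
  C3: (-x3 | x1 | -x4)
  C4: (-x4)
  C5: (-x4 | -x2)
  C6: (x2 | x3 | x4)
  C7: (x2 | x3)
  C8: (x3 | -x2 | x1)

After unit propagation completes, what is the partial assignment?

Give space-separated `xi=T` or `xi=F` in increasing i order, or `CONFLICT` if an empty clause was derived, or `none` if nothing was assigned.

Answer: x2=F x3=T x4=F

Derivation:
unit clause [-2] forces x2=F; simplify:
  drop 2 from [2, 3, 4] -> [3, 4]
  drop 2 from [2, 3] -> [3]
  satisfied 4 clause(s); 4 remain; assigned so far: [2]
unit clause [-4] forces x4=F; simplify:
  drop 4 from [3, 4] -> [3]
  satisfied 2 clause(s); 2 remain; assigned so far: [2, 4]
unit clause [3] forces x3=T; simplify:
  satisfied 2 clause(s); 0 remain; assigned so far: [2, 3, 4]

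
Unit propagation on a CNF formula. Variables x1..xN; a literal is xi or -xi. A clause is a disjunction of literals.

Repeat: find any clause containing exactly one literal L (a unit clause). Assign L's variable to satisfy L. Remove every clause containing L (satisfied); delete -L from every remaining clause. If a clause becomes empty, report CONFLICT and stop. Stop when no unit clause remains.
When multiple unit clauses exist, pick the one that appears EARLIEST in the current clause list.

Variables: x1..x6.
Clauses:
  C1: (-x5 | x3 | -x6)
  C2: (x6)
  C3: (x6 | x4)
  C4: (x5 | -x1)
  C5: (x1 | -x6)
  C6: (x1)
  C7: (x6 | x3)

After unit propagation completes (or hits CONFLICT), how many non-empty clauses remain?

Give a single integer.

unit clause [6] forces x6=T; simplify:
  drop -6 from [-5, 3, -6] -> [-5, 3]
  drop -6 from [1, -6] -> [1]
  satisfied 3 clause(s); 4 remain; assigned so far: [6]
unit clause [1] forces x1=T; simplify:
  drop -1 from [5, -1] -> [5]
  satisfied 2 clause(s); 2 remain; assigned so far: [1, 6]
unit clause [5] forces x5=T; simplify:
  drop -5 from [-5, 3] -> [3]
  satisfied 1 clause(s); 1 remain; assigned so far: [1, 5, 6]
unit clause [3] forces x3=T; simplify:
  satisfied 1 clause(s); 0 remain; assigned so far: [1, 3, 5, 6]

Answer: 0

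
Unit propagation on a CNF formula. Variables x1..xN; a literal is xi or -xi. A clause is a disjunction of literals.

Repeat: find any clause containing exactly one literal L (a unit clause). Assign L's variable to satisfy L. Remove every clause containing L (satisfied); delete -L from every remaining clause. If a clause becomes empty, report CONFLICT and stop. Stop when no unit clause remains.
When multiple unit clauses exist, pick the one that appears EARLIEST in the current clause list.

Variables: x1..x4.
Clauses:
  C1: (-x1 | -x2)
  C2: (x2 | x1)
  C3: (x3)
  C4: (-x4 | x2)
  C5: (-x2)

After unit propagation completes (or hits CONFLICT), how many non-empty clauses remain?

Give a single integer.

unit clause [3] forces x3=T; simplify:
  satisfied 1 clause(s); 4 remain; assigned so far: [3]
unit clause [-2] forces x2=F; simplify:
  drop 2 from [2, 1] -> [1]
  drop 2 from [-4, 2] -> [-4]
  satisfied 2 clause(s); 2 remain; assigned so far: [2, 3]
unit clause [1] forces x1=T; simplify:
  satisfied 1 clause(s); 1 remain; assigned so far: [1, 2, 3]
unit clause [-4] forces x4=F; simplify:
  satisfied 1 clause(s); 0 remain; assigned so far: [1, 2, 3, 4]

Answer: 0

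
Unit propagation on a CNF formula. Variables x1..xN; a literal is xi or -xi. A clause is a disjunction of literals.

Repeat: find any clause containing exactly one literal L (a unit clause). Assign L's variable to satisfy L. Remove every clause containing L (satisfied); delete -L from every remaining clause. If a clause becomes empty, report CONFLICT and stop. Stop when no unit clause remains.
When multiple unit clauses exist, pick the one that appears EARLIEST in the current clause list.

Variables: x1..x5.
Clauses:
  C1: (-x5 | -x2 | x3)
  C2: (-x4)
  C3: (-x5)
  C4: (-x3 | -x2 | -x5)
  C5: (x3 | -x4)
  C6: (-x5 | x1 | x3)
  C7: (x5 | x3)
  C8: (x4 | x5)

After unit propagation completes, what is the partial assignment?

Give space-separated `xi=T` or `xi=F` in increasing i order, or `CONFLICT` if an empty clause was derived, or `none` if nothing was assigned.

Answer: CONFLICT

Derivation:
unit clause [-4] forces x4=F; simplify:
  drop 4 from [4, 5] -> [5]
  satisfied 2 clause(s); 6 remain; assigned so far: [4]
unit clause [-5] forces x5=F; simplify:
  drop 5 from [5, 3] -> [3]
  drop 5 from [5] -> [] (empty!)
  satisfied 4 clause(s); 2 remain; assigned so far: [4, 5]
CONFLICT (empty clause)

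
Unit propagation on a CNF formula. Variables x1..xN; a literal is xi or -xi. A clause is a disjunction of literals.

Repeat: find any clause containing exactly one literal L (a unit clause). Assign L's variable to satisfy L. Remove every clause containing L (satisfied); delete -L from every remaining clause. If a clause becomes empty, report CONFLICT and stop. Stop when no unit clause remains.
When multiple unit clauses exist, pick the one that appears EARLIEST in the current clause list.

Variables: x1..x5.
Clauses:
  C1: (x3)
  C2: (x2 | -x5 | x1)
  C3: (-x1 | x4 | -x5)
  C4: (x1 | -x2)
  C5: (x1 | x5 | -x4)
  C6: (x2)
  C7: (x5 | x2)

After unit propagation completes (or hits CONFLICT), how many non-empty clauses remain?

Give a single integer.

Answer: 1

Derivation:
unit clause [3] forces x3=T; simplify:
  satisfied 1 clause(s); 6 remain; assigned so far: [3]
unit clause [2] forces x2=T; simplify:
  drop -2 from [1, -2] -> [1]
  satisfied 3 clause(s); 3 remain; assigned so far: [2, 3]
unit clause [1] forces x1=T; simplify:
  drop -1 from [-1, 4, -5] -> [4, -5]
  satisfied 2 clause(s); 1 remain; assigned so far: [1, 2, 3]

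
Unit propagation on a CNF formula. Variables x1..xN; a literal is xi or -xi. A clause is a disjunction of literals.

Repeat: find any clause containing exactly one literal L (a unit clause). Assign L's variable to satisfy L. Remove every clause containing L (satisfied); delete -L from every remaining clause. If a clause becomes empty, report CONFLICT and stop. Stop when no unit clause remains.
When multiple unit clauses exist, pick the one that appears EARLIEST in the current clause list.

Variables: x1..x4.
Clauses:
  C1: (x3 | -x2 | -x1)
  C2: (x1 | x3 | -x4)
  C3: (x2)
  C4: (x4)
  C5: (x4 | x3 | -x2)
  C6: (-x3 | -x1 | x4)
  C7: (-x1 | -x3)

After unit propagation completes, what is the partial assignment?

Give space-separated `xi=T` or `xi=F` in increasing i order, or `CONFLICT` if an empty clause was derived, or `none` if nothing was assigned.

Answer: x2=T x4=T

Derivation:
unit clause [2] forces x2=T; simplify:
  drop -2 from [3, -2, -1] -> [3, -1]
  drop -2 from [4, 3, -2] -> [4, 3]
  satisfied 1 clause(s); 6 remain; assigned so far: [2]
unit clause [4] forces x4=T; simplify:
  drop -4 from [1, 3, -4] -> [1, 3]
  satisfied 3 clause(s); 3 remain; assigned so far: [2, 4]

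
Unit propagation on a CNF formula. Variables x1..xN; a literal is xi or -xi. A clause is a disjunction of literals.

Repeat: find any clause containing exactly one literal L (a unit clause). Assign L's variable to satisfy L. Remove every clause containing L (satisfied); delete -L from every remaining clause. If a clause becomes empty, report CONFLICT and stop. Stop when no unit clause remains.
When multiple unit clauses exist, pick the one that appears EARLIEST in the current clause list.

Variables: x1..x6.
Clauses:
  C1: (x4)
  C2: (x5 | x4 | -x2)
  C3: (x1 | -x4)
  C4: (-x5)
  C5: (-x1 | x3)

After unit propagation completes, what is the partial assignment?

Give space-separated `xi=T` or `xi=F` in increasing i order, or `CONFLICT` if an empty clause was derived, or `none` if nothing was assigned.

unit clause [4] forces x4=T; simplify:
  drop -4 from [1, -4] -> [1]
  satisfied 2 clause(s); 3 remain; assigned so far: [4]
unit clause [1] forces x1=T; simplify:
  drop -1 from [-1, 3] -> [3]
  satisfied 1 clause(s); 2 remain; assigned so far: [1, 4]
unit clause [-5] forces x5=F; simplify:
  satisfied 1 clause(s); 1 remain; assigned so far: [1, 4, 5]
unit clause [3] forces x3=T; simplify:
  satisfied 1 clause(s); 0 remain; assigned so far: [1, 3, 4, 5]

Answer: x1=T x3=T x4=T x5=F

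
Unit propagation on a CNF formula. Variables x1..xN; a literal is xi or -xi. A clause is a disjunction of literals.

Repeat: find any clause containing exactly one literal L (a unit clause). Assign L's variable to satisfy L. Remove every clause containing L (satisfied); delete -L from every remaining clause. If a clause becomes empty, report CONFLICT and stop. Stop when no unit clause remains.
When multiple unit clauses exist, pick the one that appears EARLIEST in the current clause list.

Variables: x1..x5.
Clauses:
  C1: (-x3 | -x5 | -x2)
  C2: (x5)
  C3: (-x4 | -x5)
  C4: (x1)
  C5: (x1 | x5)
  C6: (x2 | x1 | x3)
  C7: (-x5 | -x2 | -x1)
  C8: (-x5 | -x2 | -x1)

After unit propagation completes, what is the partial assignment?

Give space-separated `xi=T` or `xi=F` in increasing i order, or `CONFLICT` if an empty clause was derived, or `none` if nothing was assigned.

unit clause [5] forces x5=T; simplify:
  drop -5 from [-3, -5, -2] -> [-3, -2]
  drop -5 from [-4, -5] -> [-4]
  drop -5 from [-5, -2, -1] -> [-2, -1]
  drop -5 from [-5, -2, -1] -> [-2, -1]
  satisfied 2 clause(s); 6 remain; assigned so far: [5]
unit clause [-4] forces x4=F; simplify:
  satisfied 1 clause(s); 5 remain; assigned so far: [4, 5]
unit clause [1] forces x1=T; simplify:
  drop -1 from [-2, -1] -> [-2]
  drop -1 from [-2, -1] -> [-2]
  satisfied 2 clause(s); 3 remain; assigned so far: [1, 4, 5]
unit clause [-2] forces x2=F; simplify:
  satisfied 3 clause(s); 0 remain; assigned so far: [1, 2, 4, 5]

Answer: x1=T x2=F x4=F x5=T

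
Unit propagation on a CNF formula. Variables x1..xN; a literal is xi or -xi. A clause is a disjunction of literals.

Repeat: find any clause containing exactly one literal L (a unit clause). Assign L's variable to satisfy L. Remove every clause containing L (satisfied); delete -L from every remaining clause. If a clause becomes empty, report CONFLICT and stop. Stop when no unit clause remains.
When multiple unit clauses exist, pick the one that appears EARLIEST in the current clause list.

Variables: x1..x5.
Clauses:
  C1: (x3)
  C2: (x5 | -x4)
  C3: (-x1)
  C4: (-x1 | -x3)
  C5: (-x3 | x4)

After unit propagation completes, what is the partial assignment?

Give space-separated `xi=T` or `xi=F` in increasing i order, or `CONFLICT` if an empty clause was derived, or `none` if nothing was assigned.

Answer: x1=F x3=T x4=T x5=T

Derivation:
unit clause [3] forces x3=T; simplify:
  drop -3 from [-1, -3] -> [-1]
  drop -3 from [-3, 4] -> [4]
  satisfied 1 clause(s); 4 remain; assigned so far: [3]
unit clause [-1] forces x1=F; simplify:
  satisfied 2 clause(s); 2 remain; assigned so far: [1, 3]
unit clause [4] forces x4=T; simplify:
  drop -4 from [5, -4] -> [5]
  satisfied 1 clause(s); 1 remain; assigned so far: [1, 3, 4]
unit clause [5] forces x5=T; simplify:
  satisfied 1 clause(s); 0 remain; assigned so far: [1, 3, 4, 5]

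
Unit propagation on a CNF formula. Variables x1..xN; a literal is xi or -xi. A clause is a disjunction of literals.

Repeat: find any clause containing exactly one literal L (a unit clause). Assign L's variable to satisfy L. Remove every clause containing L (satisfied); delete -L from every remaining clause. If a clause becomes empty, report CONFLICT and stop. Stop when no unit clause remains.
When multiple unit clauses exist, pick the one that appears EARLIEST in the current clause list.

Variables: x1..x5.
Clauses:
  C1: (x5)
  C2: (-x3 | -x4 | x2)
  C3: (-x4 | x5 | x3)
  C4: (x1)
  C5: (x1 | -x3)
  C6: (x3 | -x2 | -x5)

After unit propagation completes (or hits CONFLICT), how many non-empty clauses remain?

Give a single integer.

Answer: 2

Derivation:
unit clause [5] forces x5=T; simplify:
  drop -5 from [3, -2, -5] -> [3, -2]
  satisfied 2 clause(s); 4 remain; assigned so far: [5]
unit clause [1] forces x1=T; simplify:
  satisfied 2 clause(s); 2 remain; assigned so far: [1, 5]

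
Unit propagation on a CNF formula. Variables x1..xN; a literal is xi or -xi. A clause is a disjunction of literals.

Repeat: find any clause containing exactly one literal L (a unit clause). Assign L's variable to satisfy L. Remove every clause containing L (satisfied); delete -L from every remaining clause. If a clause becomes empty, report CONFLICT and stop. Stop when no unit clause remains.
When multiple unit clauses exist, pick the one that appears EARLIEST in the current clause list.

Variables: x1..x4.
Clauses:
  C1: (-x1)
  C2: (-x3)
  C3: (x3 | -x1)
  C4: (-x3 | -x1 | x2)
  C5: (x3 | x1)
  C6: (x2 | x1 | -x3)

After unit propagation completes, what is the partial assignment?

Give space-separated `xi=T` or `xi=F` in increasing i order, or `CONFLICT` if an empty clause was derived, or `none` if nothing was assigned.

unit clause [-1] forces x1=F; simplify:
  drop 1 from [3, 1] -> [3]
  drop 1 from [2, 1, -3] -> [2, -3]
  satisfied 3 clause(s); 3 remain; assigned so far: [1]
unit clause [-3] forces x3=F; simplify:
  drop 3 from [3] -> [] (empty!)
  satisfied 2 clause(s); 1 remain; assigned so far: [1, 3]
CONFLICT (empty clause)

Answer: CONFLICT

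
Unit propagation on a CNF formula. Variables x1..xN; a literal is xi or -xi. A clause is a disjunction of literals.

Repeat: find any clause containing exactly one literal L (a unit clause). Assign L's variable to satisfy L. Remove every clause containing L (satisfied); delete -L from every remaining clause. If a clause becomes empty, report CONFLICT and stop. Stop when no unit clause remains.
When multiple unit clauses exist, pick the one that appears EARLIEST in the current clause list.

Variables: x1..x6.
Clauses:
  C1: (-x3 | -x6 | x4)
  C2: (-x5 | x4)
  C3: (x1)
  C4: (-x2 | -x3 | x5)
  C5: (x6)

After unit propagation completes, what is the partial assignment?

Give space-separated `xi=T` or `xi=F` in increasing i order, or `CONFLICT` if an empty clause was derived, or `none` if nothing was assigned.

unit clause [1] forces x1=T; simplify:
  satisfied 1 clause(s); 4 remain; assigned so far: [1]
unit clause [6] forces x6=T; simplify:
  drop -6 from [-3, -6, 4] -> [-3, 4]
  satisfied 1 clause(s); 3 remain; assigned so far: [1, 6]

Answer: x1=T x6=T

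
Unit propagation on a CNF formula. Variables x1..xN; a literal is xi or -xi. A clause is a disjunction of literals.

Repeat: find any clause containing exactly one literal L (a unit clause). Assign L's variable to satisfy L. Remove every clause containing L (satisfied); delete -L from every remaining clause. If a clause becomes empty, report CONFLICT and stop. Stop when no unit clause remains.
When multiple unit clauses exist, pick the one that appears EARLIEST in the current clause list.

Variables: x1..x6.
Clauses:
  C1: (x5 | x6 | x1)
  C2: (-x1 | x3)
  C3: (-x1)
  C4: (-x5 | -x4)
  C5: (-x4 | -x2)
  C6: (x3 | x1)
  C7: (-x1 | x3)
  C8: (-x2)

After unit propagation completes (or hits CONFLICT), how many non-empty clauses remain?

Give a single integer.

unit clause [-1] forces x1=F; simplify:
  drop 1 from [5, 6, 1] -> [5, 6]
  drop 1 from [3, 1] -> [3]
  satisfied 3 clause(s); 5 remain; assigned so far: [1]
unit clause [3] forces x3=T; simplify:
  satisfied 1 clause(s); 4 remain; assigned so far: [1, 3]
unit clause [-2] forces x2=F; simplify:
  satisfied 2 clause(s); 2 remain; assigned so far: [1, 2, 3]

Answer: 2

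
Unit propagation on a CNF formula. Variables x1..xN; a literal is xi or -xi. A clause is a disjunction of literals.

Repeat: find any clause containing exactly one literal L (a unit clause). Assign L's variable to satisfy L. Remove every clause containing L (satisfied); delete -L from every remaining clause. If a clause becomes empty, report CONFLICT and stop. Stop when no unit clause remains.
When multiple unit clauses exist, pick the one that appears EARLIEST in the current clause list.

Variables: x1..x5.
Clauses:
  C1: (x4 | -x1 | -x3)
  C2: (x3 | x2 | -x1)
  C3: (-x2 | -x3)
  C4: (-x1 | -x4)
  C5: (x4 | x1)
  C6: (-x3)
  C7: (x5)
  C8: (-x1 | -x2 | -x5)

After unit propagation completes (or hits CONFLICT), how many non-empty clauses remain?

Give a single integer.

Answer: 4

Derivation:
unit clause [-3] forces x3=F; simplify:
  drop 3 from [3, 2, -1] -> [2, -1]
  satisfied 3 clause(s); 5 remain; assigned so far: [3]
unit clause [5] forces x5=T; simplify:
  drop -5 from [-1, -2, -5] -> [-1, -2]
  satisfied 1 clause(s); 4 remain; assigned so far: [3, 5]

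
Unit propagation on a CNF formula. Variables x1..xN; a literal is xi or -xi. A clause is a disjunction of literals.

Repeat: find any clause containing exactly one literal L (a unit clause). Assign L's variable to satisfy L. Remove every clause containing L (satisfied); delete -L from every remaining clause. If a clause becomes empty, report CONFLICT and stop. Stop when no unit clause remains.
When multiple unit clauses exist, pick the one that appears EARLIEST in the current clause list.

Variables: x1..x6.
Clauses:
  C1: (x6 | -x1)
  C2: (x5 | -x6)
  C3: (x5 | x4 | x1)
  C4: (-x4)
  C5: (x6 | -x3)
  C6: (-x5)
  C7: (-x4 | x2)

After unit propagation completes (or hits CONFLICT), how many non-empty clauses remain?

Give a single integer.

unit clause [-4] forces x4=F; simplify:
  drop 4 from [5, 4, 1] -> [5, 1]
  satisfied 2 clause(s); 5 remain; assigned so far: [4]
unit clause [-5] forces x5=F; simplify:
  drop 5 from [5, -6] -> [-6]
  drop 5 from [5, 1] -> [1]
  satisfied 1 clause(s); 4 remain; assigned so far: [4, 5]
unit clause [-6] forces x6=F; simplify:
  drop 6 from [6, -1] -> [-1]
  drop 6 from [6, -3] -> [-3]
  satisfied 1 clause(s); 3 remain; assigned so far: [4, 5, 6]
unit clause [-1] forces x1=F; simplify:
  drop 1 from [1] -> [] (empty!)
  satisfied 1 clause(s); 2 remain; assigned so far: [1, 4, 5, 6]
CONFLICT (empty clause)

Answer: 1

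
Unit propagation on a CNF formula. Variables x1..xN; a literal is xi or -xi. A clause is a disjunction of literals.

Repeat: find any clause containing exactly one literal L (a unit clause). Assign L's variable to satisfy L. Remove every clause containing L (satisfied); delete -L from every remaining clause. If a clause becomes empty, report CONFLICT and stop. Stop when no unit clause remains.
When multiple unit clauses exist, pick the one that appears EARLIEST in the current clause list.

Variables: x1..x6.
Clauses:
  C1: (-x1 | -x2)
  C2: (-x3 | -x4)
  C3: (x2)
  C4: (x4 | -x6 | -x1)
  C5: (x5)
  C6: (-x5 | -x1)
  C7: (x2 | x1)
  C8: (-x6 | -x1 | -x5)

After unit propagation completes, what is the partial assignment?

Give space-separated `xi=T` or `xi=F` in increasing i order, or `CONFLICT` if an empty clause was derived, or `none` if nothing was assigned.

unit clause [2] forces x2=T; simplify:
  drop -2 from [-1, -2] -> [-1]
  satisfied 2 clause(s); 6 remain; assigned so far: [2]
unit clause [-1] forces x1=F; simplify:
  satisfied 4 clause(s); 2 remain; assigned so far: [1, 2]
unit clause [5] forces x5=T; simplify:
  satisfied 1 clause(s); 1 remain; assigned so far: [1, 2, 5]

Answer: x1=F x2=T x5=T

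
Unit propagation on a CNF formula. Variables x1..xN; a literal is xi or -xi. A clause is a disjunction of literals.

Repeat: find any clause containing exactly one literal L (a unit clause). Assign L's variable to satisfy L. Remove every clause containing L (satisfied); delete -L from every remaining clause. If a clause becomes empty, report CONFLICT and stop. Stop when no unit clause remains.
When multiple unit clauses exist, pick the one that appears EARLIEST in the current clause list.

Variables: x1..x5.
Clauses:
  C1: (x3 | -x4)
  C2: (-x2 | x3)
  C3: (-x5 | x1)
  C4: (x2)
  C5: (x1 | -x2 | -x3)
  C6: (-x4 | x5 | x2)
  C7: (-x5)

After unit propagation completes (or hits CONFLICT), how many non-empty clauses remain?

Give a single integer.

unit clause [2] forces x2=T; simplify:
  drop -2 from [-2, 3] -> [3]
  drop -2 from [1, -2, -3] -> [1, -3]
  satisfied 2 clause(s); 5 remain; assigned so far: [2]
unit clause [3] forces x3=T; simplify:
  drop -3 from [1, -3] -> [1]
  satisfied 2 clause(s); 3 remain; assigned so far: [2, 3]
unit clause [1] forces x1=T; simplify:
  satisfied 2 clause(s); 1 remain; assigned so far: [1, 2, 3]
unit clause [-5] forces x5=F; simplify:
  satisfied 1 clause(s); 0 remain; assigned so far: [1, 2, 3, 5]

Answer: 0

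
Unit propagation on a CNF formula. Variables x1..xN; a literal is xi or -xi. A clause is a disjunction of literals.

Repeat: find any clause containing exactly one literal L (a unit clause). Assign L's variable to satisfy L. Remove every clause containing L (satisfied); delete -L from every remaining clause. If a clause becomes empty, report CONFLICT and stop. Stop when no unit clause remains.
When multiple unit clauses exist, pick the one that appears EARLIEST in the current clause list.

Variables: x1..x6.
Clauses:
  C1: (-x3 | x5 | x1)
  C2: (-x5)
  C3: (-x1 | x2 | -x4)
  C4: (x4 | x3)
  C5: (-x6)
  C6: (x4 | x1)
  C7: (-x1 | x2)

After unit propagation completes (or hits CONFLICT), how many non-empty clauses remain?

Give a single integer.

Answer: 5

Derivation:
unit clause [-5] forces x5=F; simplify:
  drop 5 from [-3, 5, 1] -> [-3, 1]
  satisfied 1 clause(s); 6 remain; assigned so far: [5]
unit clause [-6] forces x6=F; simplify:
  satisfied 1 clause(s); 5 remain; assigned so far: [5, 6]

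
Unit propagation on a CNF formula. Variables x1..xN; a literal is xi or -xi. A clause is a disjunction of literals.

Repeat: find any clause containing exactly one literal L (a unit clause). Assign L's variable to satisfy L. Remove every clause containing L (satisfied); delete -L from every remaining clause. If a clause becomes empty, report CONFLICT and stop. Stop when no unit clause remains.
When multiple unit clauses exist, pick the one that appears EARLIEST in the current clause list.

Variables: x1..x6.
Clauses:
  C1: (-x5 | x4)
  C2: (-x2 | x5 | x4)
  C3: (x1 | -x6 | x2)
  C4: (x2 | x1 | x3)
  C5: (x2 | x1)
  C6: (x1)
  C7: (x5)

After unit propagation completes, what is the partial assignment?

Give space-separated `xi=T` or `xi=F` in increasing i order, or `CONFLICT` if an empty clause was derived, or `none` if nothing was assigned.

Answer: x1=T x4=T x5=T

Derivation:
unit clause [1] forces x1=T; simplify:
  satisfied 4 clause(s); 3 remain; assigned so far: [1]
unit clause [5] forces x5=T; simplify:
  drop -5 from [-5, 4] -> [4]
  satisfied 2 clause(s); 1 remain; assigned so far: [1, 5]
unit clause [4] forces x4=T; simplify:
  satisfied 1 clause(s); 0 remain; assigned so far: [1, 4, 5]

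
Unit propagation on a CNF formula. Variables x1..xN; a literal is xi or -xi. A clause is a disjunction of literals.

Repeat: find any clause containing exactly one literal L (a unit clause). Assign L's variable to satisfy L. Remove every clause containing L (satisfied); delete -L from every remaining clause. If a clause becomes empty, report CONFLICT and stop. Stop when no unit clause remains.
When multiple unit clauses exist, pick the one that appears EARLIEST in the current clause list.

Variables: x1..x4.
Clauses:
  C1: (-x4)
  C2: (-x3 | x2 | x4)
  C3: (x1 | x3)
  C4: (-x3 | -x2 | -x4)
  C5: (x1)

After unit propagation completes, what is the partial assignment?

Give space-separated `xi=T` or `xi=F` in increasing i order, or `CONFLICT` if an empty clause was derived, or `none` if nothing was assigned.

unit clause [-4] forces x4=F; simplify:
  drop 4 from [-3, 2, 4] -> [-3, 2]
  satisfied 2 clause(s); 3 remain; assigned so far: [4]
unit clause [1] forces x1=T; simplify:
  satisfied 2 clause(s); 1 remain; assigned so far: [1, 4]

Answer: x1=T x4=F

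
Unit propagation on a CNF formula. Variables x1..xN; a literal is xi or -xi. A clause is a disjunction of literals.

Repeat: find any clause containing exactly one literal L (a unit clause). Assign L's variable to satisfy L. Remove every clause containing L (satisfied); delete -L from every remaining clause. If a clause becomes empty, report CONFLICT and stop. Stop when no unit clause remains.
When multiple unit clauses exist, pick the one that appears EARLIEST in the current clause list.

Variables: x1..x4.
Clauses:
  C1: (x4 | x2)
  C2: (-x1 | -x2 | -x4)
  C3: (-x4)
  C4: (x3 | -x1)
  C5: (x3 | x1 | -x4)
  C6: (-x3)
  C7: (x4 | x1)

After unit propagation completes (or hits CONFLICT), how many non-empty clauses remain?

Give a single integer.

Answer: 0

Derivation:
unit clause [-4] forces x4=F; simplify:
  drop 4 from [4, 2] -> [2]
  drop 4 from [4, 1] -> [1]
  satisfied 3 clause(s); 4 remain; assigned so far: [4]
unit clause [2] forces x2=T; simplify:
  satisfied 1 clause(s); 3 remain; assigned so far: [2, 4]
unit clause [-3] forces x3=F; simplify:
  drop 3 from [3, -1] -> [-1]
  satisfied 1 clause(s); 2 remain; assigned so far: [2, 3, 4]
unit clause [-1] forces x1=F; simplify:
  drop 1 from [1] -> [] (empty!)
  satisfied 1 clause(s); 1 remain; assigned so far: [1, 2, 3, 4]
CONFLICT (empty clause)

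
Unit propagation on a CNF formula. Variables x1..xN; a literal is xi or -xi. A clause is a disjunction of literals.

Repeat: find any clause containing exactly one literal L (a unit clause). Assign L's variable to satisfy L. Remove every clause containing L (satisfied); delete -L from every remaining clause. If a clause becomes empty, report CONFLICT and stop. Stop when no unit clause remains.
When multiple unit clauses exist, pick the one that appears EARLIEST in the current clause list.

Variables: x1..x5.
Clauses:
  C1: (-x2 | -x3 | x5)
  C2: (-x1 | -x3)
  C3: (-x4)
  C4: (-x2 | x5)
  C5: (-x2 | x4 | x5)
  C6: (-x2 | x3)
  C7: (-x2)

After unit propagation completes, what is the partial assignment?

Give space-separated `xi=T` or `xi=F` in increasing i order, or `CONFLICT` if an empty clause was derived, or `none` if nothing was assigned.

Answer: x2=F x4=F

Derivation:
unit clause [-4] forces x4=F; simplify:
  drop 4 from [-2, 4, 5] -> [-2, 5]
  satisfied 1 clause(s); 6 remain; assigned so far: [4]
unit clause [-2] forces x2=F; simplify:
  satisfied 5 clause(s); 1 remain; assigned so far: [2, 4]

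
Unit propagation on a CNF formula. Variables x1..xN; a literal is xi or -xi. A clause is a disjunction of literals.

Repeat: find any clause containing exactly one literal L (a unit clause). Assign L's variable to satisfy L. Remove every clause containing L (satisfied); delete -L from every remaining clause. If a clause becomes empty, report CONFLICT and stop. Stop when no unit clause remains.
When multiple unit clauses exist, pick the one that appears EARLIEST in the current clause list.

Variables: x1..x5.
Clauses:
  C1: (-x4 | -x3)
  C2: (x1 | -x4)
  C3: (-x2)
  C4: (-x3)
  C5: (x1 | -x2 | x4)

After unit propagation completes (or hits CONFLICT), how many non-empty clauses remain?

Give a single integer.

Answer: 1

Derivation:
unit clause [-2] forces x2=F; simplify:
  satisfied 2 clause(s); 3 remain; assigned so far: [2]
unit clause [-3] forces x3=F; simplify:
  satisfied 2 clause(s); 1 remain; assigned so far: [2, 3]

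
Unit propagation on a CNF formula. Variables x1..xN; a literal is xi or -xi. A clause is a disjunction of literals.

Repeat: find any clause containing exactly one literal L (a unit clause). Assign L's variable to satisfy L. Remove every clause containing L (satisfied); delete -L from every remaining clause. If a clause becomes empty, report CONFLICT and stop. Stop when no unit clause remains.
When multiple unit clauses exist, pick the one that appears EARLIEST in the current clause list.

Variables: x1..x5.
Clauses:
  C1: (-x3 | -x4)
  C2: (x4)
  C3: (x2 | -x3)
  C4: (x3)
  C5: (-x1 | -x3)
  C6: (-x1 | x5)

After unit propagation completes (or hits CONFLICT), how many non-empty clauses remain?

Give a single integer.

Answer: 1

Derivation:
unit clause [4] forces x4=T; simplify:
  drop -4 from [-3, -4] -> [-3]
  satisfied 1 clause(s); 5 remain; assigned so far: [4]
unit clause [-3] forces x3=F; simplify:
  drop 3 from [3] -> [] (empty!)
  satisfied 3 clause(s); 2 remain; assigned so far: [3, 4]
CONFLICT (empty clause)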